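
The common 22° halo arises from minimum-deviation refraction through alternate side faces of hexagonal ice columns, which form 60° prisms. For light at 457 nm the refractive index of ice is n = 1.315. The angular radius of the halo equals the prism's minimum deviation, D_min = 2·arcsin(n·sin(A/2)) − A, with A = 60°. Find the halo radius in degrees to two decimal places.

22.22°

n·sin(A/2) = 1.315 × sin 30° = 1.315 × 0.5000 = 0.6575.
D_min = 2·arcsin(0.6575) − 60° = 2 × 41.109° − 60° = 22.219°.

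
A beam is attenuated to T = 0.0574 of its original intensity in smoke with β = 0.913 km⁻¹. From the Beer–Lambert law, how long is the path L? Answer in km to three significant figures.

3.13 km

Beer–Lambert: T = exp(−βL) ⇒ L = −ln(T)/β = −ln(0.0574)/0.913 = 2.8577/0.913 = 3.13 km.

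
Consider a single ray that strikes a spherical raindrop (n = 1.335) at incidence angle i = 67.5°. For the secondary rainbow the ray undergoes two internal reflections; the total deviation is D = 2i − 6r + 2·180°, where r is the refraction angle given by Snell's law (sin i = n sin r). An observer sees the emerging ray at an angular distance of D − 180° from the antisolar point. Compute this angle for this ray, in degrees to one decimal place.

sin r = sin 67.5° / 1.335 = 0.9239/1.335 = 0.6920; r = 43.79°.
D = 2·67.5° − 6·43.79° + 2·180° = 135.00° − 262.75° + 360° = 232.25°.
Angle from antisolar point = D − 180° = 52.25°.

52.2°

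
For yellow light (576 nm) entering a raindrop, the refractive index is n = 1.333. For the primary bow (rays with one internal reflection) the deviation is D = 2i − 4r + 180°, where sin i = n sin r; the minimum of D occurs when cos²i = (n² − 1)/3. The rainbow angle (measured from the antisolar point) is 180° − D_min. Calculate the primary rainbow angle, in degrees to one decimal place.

42.1°

cos²i = (1.77689 − 1)/3 = 0.25896; i = arccos(0.50888) = 59.410°.
sin r = sin 59.410°/1.333 = 0.64579; r = 40.225°.
D_min = 2·59.410° − 4·40.225° + 180° = 137.922°.
Rainbow angle = 180° − D_min = 42.078°.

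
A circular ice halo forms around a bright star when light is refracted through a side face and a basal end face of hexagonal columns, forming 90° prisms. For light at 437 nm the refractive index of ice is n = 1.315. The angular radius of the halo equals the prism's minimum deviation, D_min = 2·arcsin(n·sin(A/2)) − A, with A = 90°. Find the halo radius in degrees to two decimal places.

46.82°

n·sin(A/2) = 1.315 × sin 45° = 1.315 × 0.7071 = 0.9298.
D_min = 2·arcsin(0.9298) − 90° = 2 × 68.411° − 90° = 46.821°.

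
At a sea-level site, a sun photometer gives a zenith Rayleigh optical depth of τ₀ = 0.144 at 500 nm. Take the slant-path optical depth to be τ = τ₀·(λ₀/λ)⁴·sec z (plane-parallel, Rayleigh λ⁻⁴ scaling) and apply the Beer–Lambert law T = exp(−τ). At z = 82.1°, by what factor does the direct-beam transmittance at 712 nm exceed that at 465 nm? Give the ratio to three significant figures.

Airmass: sec 82.1° = 7.2757.
τ(712 nm) = 0.144 × (500/712)⁴ × 7.2757 = 0.144 × 0.2432 × 7.2757 = 0.2548.
τ(465 nm) = 0.144 × (500/465)⁴ × 7.2757 = 0.144 × 1.3368 × 7.2757 = 1.4006.
T(712)/T(465) = exp(τ_B − τ_A) = exp(1.1458) = 3.1449.

3.14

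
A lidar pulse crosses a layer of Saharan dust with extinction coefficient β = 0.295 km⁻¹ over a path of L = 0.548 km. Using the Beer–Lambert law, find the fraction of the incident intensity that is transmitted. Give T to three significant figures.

τ = β·L = 0.295 × 0.548 = 0.1617.
T = exp(−0.1617) = 0.8507.

0.851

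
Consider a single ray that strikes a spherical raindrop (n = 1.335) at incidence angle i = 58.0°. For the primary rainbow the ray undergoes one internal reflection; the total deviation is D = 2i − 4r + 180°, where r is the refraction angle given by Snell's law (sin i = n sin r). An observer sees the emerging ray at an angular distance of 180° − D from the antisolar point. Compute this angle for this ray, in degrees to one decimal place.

sin r = sin 58.0° / 1.335 = 0.8480/1.335 = 0.6352; r = 39.44°.
D = 2·58.0° − 4·39.44° + 180° = 116.00° − 157.75° + 180° = 138.25°.
Angle from antisolar point = 180° − D = 41.75°.

41.8°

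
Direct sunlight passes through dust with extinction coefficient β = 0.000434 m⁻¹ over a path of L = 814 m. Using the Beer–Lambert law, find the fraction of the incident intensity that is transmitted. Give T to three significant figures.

τ = β·L = 0.000434 × 814 = 0.3533.
T = exp(−0.3533) = 0.7024.

0.702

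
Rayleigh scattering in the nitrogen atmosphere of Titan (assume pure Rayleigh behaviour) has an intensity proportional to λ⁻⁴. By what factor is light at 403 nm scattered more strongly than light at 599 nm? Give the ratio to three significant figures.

4.88

Rayleigh scattering ∝ λ⁻⁴, so the ratio of coefficients is the inverse fourth power of the wavelength ratio.
σ(403)/σ(599) = (599/403)⁴ = (1.4864)⁴ = 4.881.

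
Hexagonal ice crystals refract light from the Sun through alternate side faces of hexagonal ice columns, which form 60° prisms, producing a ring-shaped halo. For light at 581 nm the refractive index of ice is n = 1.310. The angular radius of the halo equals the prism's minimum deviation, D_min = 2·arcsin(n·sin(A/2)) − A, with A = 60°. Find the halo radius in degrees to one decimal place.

n·sin(A/2) = 1.310 × sin 30° = 1.310 × 0.5000 = 0.6550.
D_min = 2·arcsin(0.6550) − 60° = 2 × 40.920° − 60° = 21.839°.

21.8°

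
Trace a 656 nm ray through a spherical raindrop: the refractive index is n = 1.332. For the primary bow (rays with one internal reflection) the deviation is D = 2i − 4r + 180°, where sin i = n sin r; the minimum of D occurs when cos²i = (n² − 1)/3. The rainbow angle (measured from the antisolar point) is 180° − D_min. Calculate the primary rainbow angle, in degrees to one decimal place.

42.2°

cos²i = (1.77422 − 1)/3 = 0.25807; i = arccos(0.50801) = 59.469°.
sin r = sin 59.469°/1.332 = 0.64666; r = 40.290°.
D_min = 2·59.469° − 4·40.290° + 180° = 137.776°.
Rainbow angle = 180° − D_min = 42.224°.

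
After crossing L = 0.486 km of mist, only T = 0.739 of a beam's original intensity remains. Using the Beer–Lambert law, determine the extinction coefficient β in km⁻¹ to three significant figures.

0.622 km⁻¹

Beer–Lambert: T = exp(−βL) ⇒ β = −ln(T)/L = −ln(0.739)/0.486 = 0.3025/0.486 = 0.6223 km⁻¹.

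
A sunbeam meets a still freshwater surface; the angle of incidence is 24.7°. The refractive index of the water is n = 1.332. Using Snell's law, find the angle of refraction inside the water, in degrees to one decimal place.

18.3°

Snell: sin θ_r = sin θ_i / n = sin 24.7° / 1.332 = 0.4179 / 1.332 = 0.3137.
θ_r = arcsin(0.3137) = 18.28°.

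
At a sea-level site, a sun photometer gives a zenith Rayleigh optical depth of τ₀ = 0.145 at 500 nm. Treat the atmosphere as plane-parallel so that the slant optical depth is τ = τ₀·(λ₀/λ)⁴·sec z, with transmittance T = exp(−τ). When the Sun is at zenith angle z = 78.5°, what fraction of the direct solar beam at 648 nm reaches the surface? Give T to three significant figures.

sec 78.5° = 5.0159.
τ = 0.145 × (500/648)⁴ × 5.0159 = 0.145 × 0.3545 × 5.0159 = 0.2578.
T = exp(−0.2578) = 0.7727.

0.773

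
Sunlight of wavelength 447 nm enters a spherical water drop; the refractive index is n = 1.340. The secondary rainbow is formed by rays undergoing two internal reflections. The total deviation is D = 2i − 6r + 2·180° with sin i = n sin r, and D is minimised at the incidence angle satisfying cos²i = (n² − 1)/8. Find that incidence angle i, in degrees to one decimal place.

71.6°

cos²i = (1.340² − 1)/8 = (1.79560 − 1)/8 = 0.09945.
cos i = 0.31536, so i = 71.618°.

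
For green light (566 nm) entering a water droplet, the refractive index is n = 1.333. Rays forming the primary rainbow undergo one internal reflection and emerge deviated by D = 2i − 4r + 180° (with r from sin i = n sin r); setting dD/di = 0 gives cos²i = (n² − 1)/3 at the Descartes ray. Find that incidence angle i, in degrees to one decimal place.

cos²i = (1.333² − 1)/3 = (1.77689 − 1)/3 = 0.25896.
cos i = 0.50888, so i = 59.410°.

59.4°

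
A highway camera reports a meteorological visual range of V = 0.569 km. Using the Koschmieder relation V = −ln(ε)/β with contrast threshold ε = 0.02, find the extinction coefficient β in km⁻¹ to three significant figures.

β = −ln(0.02) / V = 3.912 / 0.569 = 6.8753 km⁻¹.

6.88 km⁻¹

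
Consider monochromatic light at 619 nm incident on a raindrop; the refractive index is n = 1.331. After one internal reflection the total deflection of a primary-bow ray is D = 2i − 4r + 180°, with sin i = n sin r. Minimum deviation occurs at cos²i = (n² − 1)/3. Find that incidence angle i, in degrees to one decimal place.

cos²i = (1.331² − 1)/3 = (1.77156 − 1)/3 = 0.25719.
cos i = 0.50714, so i = 59.527°.

59.5°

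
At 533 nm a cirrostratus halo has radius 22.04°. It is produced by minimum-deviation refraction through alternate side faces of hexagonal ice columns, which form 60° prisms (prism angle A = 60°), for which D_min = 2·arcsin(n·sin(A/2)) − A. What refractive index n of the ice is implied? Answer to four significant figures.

Rearranging: n = sin((D_min + A)/2) / sin(A/2).
(D_min + A)/2 = (22.04° + 60°)/2 = 41.020°.
n = sin 41.020° / sin 30° = 0.6563 / 0.5000 = 1.3126.

1.313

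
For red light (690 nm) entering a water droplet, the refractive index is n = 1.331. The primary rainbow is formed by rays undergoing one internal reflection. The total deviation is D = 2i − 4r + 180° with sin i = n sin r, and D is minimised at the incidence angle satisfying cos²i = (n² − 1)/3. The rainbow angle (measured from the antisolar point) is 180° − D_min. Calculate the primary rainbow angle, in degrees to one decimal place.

42.4°

cos²i = (1.77156 − 1)/3 = 0.25719; i = arccos(0.50714) = 59.527°.
sin r = sin 59.527°/1.331 = 0.64753; r = 40.356°.
D_min = 2·59.527° − 4·40.356° + 180° = 137.630°.
Rainbow angle = 180° − D_min = 42.370°.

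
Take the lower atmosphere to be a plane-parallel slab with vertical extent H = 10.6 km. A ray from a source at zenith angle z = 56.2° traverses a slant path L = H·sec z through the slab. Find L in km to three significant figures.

sec z = 1/cos 56.2° = 1.7976.
L = 10.6 × 1.7976 = 19.055 km.

19.1 km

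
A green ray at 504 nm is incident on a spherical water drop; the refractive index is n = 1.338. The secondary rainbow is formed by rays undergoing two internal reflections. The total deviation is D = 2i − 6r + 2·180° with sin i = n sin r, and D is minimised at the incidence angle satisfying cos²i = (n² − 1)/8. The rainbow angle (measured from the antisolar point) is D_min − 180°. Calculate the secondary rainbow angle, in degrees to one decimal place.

52.2°

cos²i = (1.79024 − 1)/8 = 0.09878; i = arccos(0.31429) = 71.682°.
sin r = sin 71.682°/1.338 = 0.70951; r = 45.195°.
D_min = 2·71.682° − 6·45.195° + 360° = 232.193°.
Rainbow angle = D_min − 180° = 52.193°.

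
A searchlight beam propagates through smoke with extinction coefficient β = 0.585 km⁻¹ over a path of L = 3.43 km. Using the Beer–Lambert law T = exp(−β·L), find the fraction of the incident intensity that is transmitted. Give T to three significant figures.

τ = β·L = 0.585 × 3.43 = 2.0065.
T = exp(−2.0065) = 0.1345.

0.134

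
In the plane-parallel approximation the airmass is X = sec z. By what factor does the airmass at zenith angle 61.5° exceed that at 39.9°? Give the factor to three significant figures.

1.61

X(61.5°)/X(39.9°) = sec 61.5° / sec 39.9° = cos 39.9° / cos 61.5° = 0.7672/0.4772 = 1.6078.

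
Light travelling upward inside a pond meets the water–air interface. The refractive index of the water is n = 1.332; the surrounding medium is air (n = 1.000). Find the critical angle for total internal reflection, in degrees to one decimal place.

48.7°

sin θ_c = n_air / n = 1.000 / 1.332 = 0.7508.
θ_c = arcsin(0.7508) = 48.66°.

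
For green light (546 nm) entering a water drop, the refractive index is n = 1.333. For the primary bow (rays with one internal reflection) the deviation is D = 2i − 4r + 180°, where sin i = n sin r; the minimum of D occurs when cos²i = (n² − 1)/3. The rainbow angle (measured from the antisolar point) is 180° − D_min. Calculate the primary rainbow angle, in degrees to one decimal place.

42.1°

cos²i = (1.77689 − 1)/3 = 0.25896; i = arccos(0.50888) = 59.410°.
sin r = sin 59.410°/1.333 = 0.64579; r = 40.225°.
D_min = 2·59.410° − 4·40.225° + 180° = 137.922°.
Rainbow angle = 180° − D_min = 42.078°.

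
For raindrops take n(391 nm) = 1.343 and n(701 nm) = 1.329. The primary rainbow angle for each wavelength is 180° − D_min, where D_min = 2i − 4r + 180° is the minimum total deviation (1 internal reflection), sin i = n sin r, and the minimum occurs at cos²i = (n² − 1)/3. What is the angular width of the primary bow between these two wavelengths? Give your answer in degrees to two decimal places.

At 391 nm (n = 1.343): cos²i = 0.26788 → i = 58.830°, r = 39.577°, D_min = 139.354°, rainbow angle = 40.646°.
At 701 nm (n = 1.329): cos²i = 0.25541 → i = 59.643°, r = 40.487°, D_min = 137.337°, rainbow angle = 42.663°.
Angular width = |40.646° − 42.663°| = 2.017°.

2.02°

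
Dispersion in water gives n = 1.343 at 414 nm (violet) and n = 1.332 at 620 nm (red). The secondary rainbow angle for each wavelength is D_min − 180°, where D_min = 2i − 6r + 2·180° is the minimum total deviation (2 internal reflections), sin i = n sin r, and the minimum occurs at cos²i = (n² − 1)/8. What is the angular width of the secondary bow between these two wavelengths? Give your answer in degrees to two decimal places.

2.85°

At 414 nm (n = 1.343): cos²i = 0.10046 → i = 71.522°, r = 44.928°, D_min = 233.478°, rainbow angle = 53.478°.
At 620 nm (n = 1.332): cos²i = 0.09678 → i = 71.875°, r = 45.520°, D_min = 230.628°, rainbow angle = 50.628°.
Angular width = |53.478° − 50.628°| = 2.849°.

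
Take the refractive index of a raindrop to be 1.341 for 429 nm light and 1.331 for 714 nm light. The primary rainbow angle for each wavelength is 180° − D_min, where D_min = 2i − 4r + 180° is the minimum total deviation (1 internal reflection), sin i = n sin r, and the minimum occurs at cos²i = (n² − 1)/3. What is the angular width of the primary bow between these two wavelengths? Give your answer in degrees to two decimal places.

1.44°

At 429 nm (n = 1.341): cos²i = 0.26609 → i = 58.946°, r = 39.705°, D_min = 139.071°, rainbow angle = 40.929°.
At 714 nm (n = 1.331): cos²i = 0.25719 → i = 59.527°, r = 40.356°, D_min = 137.630°, rainbow angle = 42.370°.
Angular width = |40.929° − 42.370°| = 1.441°.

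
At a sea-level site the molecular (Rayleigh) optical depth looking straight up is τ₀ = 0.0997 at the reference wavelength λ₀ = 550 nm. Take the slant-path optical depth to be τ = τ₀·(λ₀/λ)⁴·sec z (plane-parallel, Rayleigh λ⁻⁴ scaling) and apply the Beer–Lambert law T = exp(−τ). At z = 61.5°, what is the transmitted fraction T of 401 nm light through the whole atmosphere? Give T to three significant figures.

0.477

sec 61.5° = 2.0957.
τ = 0.0997 × (550/401)⁴ × 2.0957 = 0.0997 × 3.5389 × 2.0957 = 0.7394.
T = exp(−0.7394) = 0.4774.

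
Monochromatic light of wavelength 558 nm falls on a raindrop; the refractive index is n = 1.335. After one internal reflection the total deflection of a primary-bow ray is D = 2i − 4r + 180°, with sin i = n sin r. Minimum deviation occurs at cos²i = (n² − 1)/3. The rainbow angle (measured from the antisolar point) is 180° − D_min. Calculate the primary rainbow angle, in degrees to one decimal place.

41.8°

cos²i = (1.78222 − 1)/3 = 0.26074; i = arccos(0.51063) = 59.294°.
sin r = sin 59.294°/1.335 = 0.64405; r = 40.094°.
D_min = 2·59.294° − 4·40.094° + 180° = 138.212°.
Rainbow angle = 180° − D_min = 41.788°.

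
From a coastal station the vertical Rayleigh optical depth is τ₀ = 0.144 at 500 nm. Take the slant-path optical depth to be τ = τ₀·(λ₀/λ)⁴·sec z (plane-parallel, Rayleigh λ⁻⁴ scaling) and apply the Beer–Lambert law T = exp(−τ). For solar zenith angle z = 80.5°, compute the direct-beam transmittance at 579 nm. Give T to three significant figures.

0.616

sec 80.5° = 6.0589.
τ = 0.144 × (500/579)⁴ × 6.0589 = 0.144 × 0.5561 × 6.0589 = 0.4852.
T = exp(−0.4852) = 0.6156.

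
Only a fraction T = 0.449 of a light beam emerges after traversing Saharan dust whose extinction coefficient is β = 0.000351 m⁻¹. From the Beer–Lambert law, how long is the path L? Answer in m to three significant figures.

Beer–Lambert: T = exp(−βL) ⇒ L = −ln(T)/β = −ln(0.449)/0.000351 = 0.8007/0.000351 = 2281 m.

2280 m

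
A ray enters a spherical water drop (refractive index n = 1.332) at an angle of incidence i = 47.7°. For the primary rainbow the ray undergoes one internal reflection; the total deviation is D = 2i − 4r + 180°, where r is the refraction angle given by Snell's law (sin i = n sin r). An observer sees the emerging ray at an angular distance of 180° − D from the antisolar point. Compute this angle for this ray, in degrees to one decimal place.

sin r = sin 47.7° / 1.332 = 0.7396/1.332 = 0.5553; r = 33.73°.
D = 2·47.7° − 4·33.73° + 180° = 95.40° − 134.92° + 180° = 140.48°.
Angle from antisolar point = 180° − D = 39.52°.

39.5°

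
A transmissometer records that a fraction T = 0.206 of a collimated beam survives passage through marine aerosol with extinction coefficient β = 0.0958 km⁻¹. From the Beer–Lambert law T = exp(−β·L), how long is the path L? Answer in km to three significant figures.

16.5 km

Beer–Lambert: T = exp(−βL) ⇒ L = −ln(T)/β = −ln(0.206)/0.0958 = 1.5799/0.0958 = 16.49 km.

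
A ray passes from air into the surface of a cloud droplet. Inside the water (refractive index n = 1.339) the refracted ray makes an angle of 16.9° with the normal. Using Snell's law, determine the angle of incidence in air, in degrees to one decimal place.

22.9°

Snell: sin θ_i = n · sin θ_r = 1.339 × sin 16.9° = 1.339 × 0.2907 = 0.3893.
θ_i = arcsin(0.3893) = 22.91°.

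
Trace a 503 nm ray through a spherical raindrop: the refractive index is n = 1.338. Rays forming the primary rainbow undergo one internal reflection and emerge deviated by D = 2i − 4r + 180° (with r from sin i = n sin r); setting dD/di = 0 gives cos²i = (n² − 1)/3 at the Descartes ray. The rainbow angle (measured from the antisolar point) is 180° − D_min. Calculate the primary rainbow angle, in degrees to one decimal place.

41.4°

cos²i = (1.79024 − 1)/3 = 0.26341; i = arccos(0.51324) = 59.120°.
sin r = sin 59.120°/1.338 = 0.64144; r = 39.899°.
D_min = 2·59.120° − 4·39.899° + 180° = 138.643°.
Rainbow angle = 180° − D_min = 41.357°.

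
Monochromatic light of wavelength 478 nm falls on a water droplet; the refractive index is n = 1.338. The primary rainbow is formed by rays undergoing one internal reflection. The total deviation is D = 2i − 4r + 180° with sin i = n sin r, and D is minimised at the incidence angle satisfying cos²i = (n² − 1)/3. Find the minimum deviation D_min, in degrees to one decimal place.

cos²i = (1.79024 − 1)/3 = 0.26341; i = arccos(0.51324) = 59.120°.
sin r = sin 59.120°/1.338 = 0.64144; r = 39.899°.
D_min = 2·59.120° − 4·39.899° + 180° = 138.643°.

138.6°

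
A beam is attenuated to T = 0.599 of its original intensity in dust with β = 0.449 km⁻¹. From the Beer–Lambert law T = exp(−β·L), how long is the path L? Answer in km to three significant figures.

1.14 km

Beer–Lambert: T = exp(−βL) ⇒ L = −ln(T)/β = −ln(0.599)/0.449 = 0.5125/0.449 = 1.141 km.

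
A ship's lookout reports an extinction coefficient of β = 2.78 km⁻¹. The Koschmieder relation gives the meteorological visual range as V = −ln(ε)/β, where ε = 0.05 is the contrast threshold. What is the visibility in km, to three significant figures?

V = −ln(0.05) / 2.78 = 2.996 / 2.78 = 1.0776 km.

1.08 km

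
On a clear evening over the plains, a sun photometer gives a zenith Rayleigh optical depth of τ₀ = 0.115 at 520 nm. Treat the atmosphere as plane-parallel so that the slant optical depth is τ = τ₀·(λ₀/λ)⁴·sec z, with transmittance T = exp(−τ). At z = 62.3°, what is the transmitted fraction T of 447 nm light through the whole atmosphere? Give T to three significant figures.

sec 62.3° = 2.1513.
τ = 0.115 × (520/447)⁴ × 2.1513 = 0.115 × 1.8314 × 2.1513 = 0.4531.
T = exp(−0.4531) = 0.6357.

0.636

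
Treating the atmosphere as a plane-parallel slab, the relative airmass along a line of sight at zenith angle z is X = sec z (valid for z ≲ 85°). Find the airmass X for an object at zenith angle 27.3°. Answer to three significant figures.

X = sec z = 1/cos 27.3° = 1/0.8886 = 1.1253.

1.13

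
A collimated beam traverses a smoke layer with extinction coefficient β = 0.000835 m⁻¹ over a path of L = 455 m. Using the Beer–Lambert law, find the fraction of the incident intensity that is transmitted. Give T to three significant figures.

0.684

τ = β·L = 0.000835 × 455 = 0.3799.
T = exp(−0.3799) = 0.6839.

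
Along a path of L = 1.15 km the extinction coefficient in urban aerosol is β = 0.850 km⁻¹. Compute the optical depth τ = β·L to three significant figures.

τ = β·L = 0.850 × 1.15 = 0.9775.

0.977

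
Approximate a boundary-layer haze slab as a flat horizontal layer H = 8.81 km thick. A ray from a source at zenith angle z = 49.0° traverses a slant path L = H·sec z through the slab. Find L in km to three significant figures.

13.4 km

sec z = 1/cos 49.0° = 1.5243.
L = 8.81 × 1.5243 = 13.429 km.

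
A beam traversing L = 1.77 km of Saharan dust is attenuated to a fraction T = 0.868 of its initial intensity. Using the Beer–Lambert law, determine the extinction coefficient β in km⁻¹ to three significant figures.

0.0800 km⁻¹

Beer–Lambert: T = exp(−βL) ⇒ β = −ln(T)/L = −ln(0.868)/1.77 = 0.1416/1.77 = 0.07998 km⁻¹.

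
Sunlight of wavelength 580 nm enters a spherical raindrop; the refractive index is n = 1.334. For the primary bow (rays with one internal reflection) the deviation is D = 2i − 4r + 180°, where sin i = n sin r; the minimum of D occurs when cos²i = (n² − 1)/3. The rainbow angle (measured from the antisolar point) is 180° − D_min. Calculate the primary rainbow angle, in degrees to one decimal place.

41.9°

cos²i = (1.77956 − 1)/3 = 0.25985; i = arccos(0.50976) = 59.352°.
sin r = sin 59.352°/1.334 = 0.64492; r = 40.159°.
D_min = 2·59.352° − 4·40.159° + 180° = 138.067°.
Rainbow angle = 180° − D_min = 41.933°.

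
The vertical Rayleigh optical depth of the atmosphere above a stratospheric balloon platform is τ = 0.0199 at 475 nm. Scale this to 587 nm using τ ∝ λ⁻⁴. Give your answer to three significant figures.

τ(587 nm) = τ(475 nm) × (475/587)⁴ = 0.0199 × (0.8092)⁴ = 0.0199 × 0.4288 = 0.0085.

0.00853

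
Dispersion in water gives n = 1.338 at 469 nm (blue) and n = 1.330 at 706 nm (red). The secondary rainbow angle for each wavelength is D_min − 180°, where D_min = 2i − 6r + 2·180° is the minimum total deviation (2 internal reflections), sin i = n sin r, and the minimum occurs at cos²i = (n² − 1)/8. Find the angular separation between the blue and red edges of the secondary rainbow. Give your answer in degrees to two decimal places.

At 469 nm (n = 1.338): cos²i = 0.09878 → i = 71.682°, r = 45.195°, D_min = 232.193°, rainbow angle = 52.193°.
At 706 nm (n = 1.330): cos²i = 0.09611 → i = 71.940°, r = 45.630°, D_min = 230.101°, rainbow angle = 50.101°.
Angular width = |52.193° − 50.101°| = 2.092°.

2.09°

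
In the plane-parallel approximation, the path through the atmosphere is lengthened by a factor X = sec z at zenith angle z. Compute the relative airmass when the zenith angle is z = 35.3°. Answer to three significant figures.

1.23

X = sec z = 1/cos 35.3° = 1/0.8161 = 1.2253.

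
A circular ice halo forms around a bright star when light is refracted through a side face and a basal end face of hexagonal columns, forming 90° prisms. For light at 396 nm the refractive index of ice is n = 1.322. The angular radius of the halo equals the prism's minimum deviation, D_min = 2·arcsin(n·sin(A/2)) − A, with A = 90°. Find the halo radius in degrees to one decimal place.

48.4°

n·sin(A/2) = 1.322 × sin 45° = 1.322 × 0.7071 = 0.9348.
D_min = 2·arcsin(0.9348) − 90° = 2 × 69.195° − 90° = 48.390°.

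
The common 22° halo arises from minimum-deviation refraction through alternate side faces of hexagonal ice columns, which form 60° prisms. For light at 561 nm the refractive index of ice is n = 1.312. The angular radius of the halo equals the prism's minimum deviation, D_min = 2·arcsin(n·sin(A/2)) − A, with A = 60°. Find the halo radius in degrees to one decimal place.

22.0°

n·sin(A/2) = 1.312 × sin 30° = 1.312 × 0.5000 = 0.6560.
D_min = 2·arcsin(0.6560) − 60° = 2 × 40.996° − 60° = 21.991°.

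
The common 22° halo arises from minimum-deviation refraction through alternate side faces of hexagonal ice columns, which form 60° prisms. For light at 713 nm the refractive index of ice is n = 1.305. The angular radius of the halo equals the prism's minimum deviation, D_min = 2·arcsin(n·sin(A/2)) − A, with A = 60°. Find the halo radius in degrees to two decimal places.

n·sin(A/2) = 1.305 × sin 30° = 1.305 × 0.5000 = 0.6525.
D_min = 2·arcsin(0.6525) − 60° = 2 × 40.730° − 60° = 21.461°.

21.46°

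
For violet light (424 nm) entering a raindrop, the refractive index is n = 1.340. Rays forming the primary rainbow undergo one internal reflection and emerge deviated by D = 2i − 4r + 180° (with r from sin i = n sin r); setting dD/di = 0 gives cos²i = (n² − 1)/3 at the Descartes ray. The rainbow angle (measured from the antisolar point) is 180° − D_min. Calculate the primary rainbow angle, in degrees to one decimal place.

41.1°

cos²i = (1.79560 − 1)/3 = 0.26520; i = arccos(0.51498) = 59.004°.
sin r = sin 59.004°/1.340 = 0.63971; r = 39.770°.
D_min = 2·59.004° − 4·39.770° + 180° = 138.929°.
Rainbow angle = 180° − D_min = 41.071°.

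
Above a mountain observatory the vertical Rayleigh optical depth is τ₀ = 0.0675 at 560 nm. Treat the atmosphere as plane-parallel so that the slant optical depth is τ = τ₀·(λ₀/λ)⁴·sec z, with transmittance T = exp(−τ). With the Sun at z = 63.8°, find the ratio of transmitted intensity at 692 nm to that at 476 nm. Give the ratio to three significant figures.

1.26

Airmass: sec 63.8° = 2.2650.
τ(692 nm) = 0.0675 × (560/692)⁴ × 2.2650 = 0.0675 × 0.4289 × 2.2650 = 0.0656.
τ(476 nm) = 0.0675 × (560/476)⁴ × 2.2650 = 0.0675 × 1.9157 × 2.2650 = 0.2929.
T(692)/T(476) = exp(τ_B − τ_A) = exp(0.2273) = 1.2552.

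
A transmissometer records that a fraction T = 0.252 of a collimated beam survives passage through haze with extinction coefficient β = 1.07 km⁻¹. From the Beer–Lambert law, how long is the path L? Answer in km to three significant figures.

Beer–Lambert: T = exp(−βL) ⇒ L = −ln(T)/β = −ln(0.252)/1.07 = 1.3783/1.07 = 1.288 km.

1.29 km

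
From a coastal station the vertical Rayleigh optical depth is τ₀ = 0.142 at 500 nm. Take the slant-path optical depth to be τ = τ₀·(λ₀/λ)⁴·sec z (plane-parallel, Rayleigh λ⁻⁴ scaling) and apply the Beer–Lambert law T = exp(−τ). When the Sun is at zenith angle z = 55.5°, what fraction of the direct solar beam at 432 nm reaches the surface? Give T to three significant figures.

0.638

sec 55.5° = 1.7655.
τ = 0.142 × (500/432)⁴ × 1.7655 = 0.142 × 1.7945 × 1.7655 = 0.4499.
T = exp(−0.4499) = 0.6377.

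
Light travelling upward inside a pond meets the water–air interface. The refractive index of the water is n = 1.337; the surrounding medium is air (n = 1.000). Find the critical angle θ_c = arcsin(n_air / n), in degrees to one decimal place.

48.4°

sin θ_c = n_air / n = 1.000 / 1.337 = 0.7479.
θ_c = arcsin(0.7479) = 48.41°.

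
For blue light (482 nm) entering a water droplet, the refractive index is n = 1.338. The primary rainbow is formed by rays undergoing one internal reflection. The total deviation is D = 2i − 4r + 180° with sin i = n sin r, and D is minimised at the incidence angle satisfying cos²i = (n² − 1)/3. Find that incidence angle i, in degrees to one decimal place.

cos²i = (1.338² − 1)/3 = (1.79024 − 1)/3 = 0.26341.
cos i = 0.51324, so i = 59.120°.

59.1°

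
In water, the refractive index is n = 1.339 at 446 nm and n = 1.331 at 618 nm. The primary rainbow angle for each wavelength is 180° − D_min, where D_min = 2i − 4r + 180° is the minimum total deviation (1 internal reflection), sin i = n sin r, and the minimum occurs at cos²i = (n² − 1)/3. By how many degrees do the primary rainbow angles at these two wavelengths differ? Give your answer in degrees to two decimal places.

At 446 nm (n = 1.339): cos²i = 0.26431 → i = 59.062°, r = 39.834°, D_min = 138.786°, rainbow angle = 41.214°.
At 618 nm (n = 1.331): cos²i = 0.25719 → i = 59.527°, r = 40.356°, D_min = 137.630°, rainbow angle = 42.370°.
Angular width = |41.214° − 42.370°| = 1.156°.

1.16°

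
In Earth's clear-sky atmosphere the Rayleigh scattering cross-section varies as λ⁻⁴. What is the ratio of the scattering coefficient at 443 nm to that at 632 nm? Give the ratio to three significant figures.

Rayleigh scattering ∝ λ⁻⁴, so the ratio of coefficients is the inverse fourth power of the wavelength ratio.
σ(443)/σ(632) = (632/443)⁴ = (1.4266)⁴ = 4.142.

4.14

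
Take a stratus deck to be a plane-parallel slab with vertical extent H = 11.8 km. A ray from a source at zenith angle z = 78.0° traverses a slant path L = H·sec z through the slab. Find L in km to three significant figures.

sec z = 1/cos 78.0° = 4.8097.
L = 11.8 × 4.8097 = 56.755 km.

56.8 km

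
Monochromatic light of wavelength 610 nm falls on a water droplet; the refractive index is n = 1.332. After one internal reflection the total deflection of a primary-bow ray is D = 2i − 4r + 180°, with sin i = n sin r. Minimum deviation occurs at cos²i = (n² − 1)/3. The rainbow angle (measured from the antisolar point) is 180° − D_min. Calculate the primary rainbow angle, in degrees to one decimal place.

cos²i = (1.77422 − 1)/3 = 0.25807; i = arccos(0.50801) = 59.469°.
sin r = sin 59.469°/1.332 = 0.64666; r = 40.290°.
D_min = 2·59.469° − 4·40.290° + 180° = 137.776°.
Rainbow angle = 180° − D_min = 42.224°.

42.2°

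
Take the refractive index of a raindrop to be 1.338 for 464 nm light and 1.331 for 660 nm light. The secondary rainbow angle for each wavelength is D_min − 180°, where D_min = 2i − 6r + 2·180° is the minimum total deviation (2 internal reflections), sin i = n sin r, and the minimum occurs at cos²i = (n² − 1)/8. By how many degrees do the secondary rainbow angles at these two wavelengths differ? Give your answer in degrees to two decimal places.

At 464 nm (n = 1.338): cos²i = 0.09878 → i = 71.682°, r = 45.195°, D_min = 232.193°, rainbow angle = 52.193°.
At 660 nm (n = 1.331): cos²i = 0.09645 → i = 71.907°, r = 45.575°, D_min = 230.365°, rainbow angle = 50.365°.
Angular width = |52.193° − 50.365°| = 1.828°.

1.83°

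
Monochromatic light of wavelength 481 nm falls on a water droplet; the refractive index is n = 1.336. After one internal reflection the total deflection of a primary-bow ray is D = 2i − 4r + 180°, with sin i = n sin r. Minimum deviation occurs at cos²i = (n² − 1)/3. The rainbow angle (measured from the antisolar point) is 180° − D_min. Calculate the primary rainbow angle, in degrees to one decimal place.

41.6°

cos²i = (1.78490 − 1)/3 = 0.26163; i = arccos(0.51150) = 59.236°.
sin r = sin 59.236°/1.336 = 0.64318; r = 40.029°.
D_min = 2·59.236° − 4·40.029° + 180° = 138.356°.
Rainbow angle = 180° − D_min = 41.644°.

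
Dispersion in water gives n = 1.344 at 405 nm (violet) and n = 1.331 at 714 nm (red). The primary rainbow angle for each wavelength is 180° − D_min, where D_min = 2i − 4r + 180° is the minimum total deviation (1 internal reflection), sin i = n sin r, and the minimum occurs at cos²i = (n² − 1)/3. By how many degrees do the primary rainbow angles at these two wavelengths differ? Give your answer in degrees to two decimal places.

At 405 nm (n = 1.344): cos²i = 0.26878 → i = 58.772°, r = 39.512°, D_min = 139.495°, rainbow angle = 40.505°.
At 714 nm (n = 1.331): cos²i = 0.25719 → i = 59.527°, r = 40.356°, D_min = 137.630°, rainbow angle = 42.370°.
Angular width = |40.505° − 42.370°| = 1.865°.

1.86°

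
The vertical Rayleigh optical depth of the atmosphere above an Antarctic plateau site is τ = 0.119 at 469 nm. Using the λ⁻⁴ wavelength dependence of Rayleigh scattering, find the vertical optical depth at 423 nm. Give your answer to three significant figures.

0.180

τ(423 nm) = τ(469 nm) × (469/423)⁴ = 0.119 × (1.1087)⁴ = 0.119 × 1.5112 = 0.1798.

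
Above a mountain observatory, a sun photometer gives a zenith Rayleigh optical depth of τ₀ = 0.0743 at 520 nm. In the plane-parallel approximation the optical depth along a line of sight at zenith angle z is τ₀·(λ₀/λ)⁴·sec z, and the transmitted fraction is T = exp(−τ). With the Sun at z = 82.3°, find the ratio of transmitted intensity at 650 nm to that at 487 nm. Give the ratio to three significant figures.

Airmass: sec 82.3° = 7.4635.
τ(650 nm) = 0.0743 × (520/650)⁴ × 7.4635 = 0.0743 × 0.4096 × 7.4635 = 0.2271.
τ(487 nm) = 0.0743 × (520/487)⁴ × 7.4635 = 0.0743 × 1.2999 × 7.4635 = 0.7208.
T(650)/T(487) = exp(τ_B − τ_A) = exp(0.4937) = 1.6383.

1.64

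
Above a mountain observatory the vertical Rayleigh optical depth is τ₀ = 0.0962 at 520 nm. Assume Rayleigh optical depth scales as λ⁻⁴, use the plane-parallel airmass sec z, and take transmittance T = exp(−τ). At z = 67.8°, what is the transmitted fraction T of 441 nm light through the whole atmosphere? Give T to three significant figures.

0.611

sec 67.8° = 2.6466.
τ = 0.0962 × (520/441)⁴ × 2.6466 = 0.0962 × 1.9331 × 2.6466 = 0.4922.
T = exp(−0.4922) = 0.6113.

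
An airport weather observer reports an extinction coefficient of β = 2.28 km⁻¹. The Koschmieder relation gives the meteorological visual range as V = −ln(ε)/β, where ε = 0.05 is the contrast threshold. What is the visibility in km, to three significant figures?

1.31 km

V = −ln(0.05) / 2.28 = 2.996 / 2.28 = 1.3139 km.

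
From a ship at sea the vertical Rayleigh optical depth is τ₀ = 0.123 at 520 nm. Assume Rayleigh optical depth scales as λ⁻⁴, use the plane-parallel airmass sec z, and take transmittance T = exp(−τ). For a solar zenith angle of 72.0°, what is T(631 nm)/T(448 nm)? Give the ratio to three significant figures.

1.71

Airmass: sec 72.0° = 3.2361.
τ(631 nm) = 0.123 × (520/631)⁴ × 3.2361 = 0.123 × 0.4612 × 3.2361 = 0.1836.
τ(448 nm) = 0.123 × (520/448)⁴ × 3.2361 = 0.123 × 1.8151 × 3.2361 = 0.7225.
T(631)/T(448) = exp(τ_B − τ_A) = exp(0.5389) = 1.7141.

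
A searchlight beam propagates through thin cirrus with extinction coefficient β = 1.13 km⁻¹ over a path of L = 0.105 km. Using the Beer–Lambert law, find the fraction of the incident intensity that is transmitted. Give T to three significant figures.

0.888

τ = β·L = 1.13 × 0.105 = 0.1186.
T = exp(−0.1186) = 0.8881.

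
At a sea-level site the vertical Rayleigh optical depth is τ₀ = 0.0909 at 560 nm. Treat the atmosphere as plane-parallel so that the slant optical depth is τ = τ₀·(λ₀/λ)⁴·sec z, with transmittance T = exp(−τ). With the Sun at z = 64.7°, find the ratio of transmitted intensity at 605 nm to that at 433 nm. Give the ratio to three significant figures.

1.55

Airmass: sec 64.7° = 2.3400.
τ(605 nm) = 0.0909 × (560/605)⁴ × 2.3400 = 0.0909 × 0.7341 × 2.3400 = 0.1561.
τ(433 nm) = 0.0909 × (560/433)⁴ × 2.3400 = 0.0909 × 2.7977 × 2.3400 = 0.5951.
T(605)/T(433) = exp(τ_B − τ_A) = exp(0.4389) = 1.5511.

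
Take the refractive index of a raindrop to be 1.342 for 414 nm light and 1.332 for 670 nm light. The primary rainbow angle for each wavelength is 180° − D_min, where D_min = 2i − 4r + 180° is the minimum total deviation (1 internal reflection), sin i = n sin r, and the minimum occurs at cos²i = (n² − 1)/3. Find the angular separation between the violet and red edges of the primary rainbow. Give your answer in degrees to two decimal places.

1.44°

At 414 nm (n = 1.342): cos²i = 0.26699 → i = 58.888°, r = 39.641°, D_min = 139.213°, rainbow angle = 40.787°.
At 670 nm (n = 1.332): cos²i = 0.25807 → i = 59.469°, r = 40.290°, D_min = 137.776°, rainbow angle = 42.224°.
Angular width = |40.787° − 42.224°| = 1.437°.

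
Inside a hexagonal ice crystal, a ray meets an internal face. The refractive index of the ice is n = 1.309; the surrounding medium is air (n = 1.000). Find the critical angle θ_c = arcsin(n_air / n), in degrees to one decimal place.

sin θ_c = n_air / n = 1.000 / 1.309 = 0.7639.
θ_c = arcsin(0.7639) = 49.81°.

49.8°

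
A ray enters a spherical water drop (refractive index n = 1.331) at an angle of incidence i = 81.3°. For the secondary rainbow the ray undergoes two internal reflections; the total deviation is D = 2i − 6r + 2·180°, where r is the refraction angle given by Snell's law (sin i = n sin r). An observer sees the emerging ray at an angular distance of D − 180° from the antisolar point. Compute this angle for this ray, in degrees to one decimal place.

54.8°

sin r = sin 81.3° / 1.331 = 0.9885/1.331 = 0.7427; r = 47.96°.
D = 2·81.3° − 6·47.96° + 2·180° = 162.60° − 287.76° + 360° = 234.84°.
Angle from antisolar point = D − 180° = 54.84°.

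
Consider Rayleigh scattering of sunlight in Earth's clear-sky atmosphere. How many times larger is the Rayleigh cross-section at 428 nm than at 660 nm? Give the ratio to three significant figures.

Rayleigh scattering ∝ λ⁻⁴, so the ratio of coefficients is the inverse fourth power of the wavelength ratio.
σ(428)/σ(660) = (660/428)⁴ = (1.5421)⁴ = 5.655.

5.65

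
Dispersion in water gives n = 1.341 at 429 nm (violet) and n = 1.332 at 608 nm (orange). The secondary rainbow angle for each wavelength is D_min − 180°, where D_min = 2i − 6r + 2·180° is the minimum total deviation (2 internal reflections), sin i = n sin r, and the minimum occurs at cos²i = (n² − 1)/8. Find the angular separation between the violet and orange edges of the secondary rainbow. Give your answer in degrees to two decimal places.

2.34°

At 429 nm (n = 1.341): cos²i = 0.09979 → i = 71.586°, r = 45.034°, D_min = 232.966°, rainbow angle = 52.966°.
At 608 nm (n = 1.332): cos²i = 0.09678 → i = 71.875°, r = 45.520°, D_min = 230.628°, rainbow angle = 50.628°.
Angular width = |52.966° − 50.628°| = 2.337°.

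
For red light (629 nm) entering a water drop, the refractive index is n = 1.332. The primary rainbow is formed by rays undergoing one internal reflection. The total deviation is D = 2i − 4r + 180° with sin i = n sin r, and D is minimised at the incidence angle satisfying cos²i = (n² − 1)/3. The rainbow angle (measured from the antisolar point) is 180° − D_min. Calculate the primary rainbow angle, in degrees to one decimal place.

cos²i = (1.77422 − 1)/3 = 0.25807; i = arccos(0.50801) = 59.469°.
sin r = sin 59.469°/1.332 = 0.64666; r = 40.290°.
D_min = 2·59.469° − 4·40.290° + 180° = 137.776°.
Rainbow angle = 180° − D_min = 42.224°.

42.2°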